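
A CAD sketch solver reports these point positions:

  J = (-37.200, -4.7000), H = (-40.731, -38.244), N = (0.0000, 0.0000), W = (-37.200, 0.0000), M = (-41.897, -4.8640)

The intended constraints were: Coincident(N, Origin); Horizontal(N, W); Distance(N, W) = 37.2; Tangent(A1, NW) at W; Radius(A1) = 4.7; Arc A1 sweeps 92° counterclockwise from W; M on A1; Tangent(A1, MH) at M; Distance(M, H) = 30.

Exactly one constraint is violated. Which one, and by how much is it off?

Distance(M, H) = 30 — off by 3.40.

N = (0.00, 0.00) ✓; N.y = 0.00, W.y = 0.00 ✓; |NW| = 37.20 ✓; ∠(JW, WN) = 90.00° ✓; |JW| = 4.700 ✓; bearing(J→M) − bearing(J→W) = 92.00° ✓; |JM| = 4.700 ✓; ∠(JM, MH) = 90.00° ✓; |MH| = 33.40 ✗.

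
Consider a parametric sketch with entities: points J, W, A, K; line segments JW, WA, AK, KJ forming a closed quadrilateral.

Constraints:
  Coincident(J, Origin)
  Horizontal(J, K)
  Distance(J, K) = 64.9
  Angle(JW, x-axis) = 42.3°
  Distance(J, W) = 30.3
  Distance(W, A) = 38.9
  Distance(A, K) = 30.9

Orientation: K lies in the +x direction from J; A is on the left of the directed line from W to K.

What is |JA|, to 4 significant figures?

67.29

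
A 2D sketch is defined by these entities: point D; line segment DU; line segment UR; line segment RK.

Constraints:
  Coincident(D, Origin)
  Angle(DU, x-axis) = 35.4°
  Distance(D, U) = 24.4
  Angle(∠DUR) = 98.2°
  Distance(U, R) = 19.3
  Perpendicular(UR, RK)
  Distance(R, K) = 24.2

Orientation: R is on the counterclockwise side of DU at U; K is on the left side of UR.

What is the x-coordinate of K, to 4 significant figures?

-10.46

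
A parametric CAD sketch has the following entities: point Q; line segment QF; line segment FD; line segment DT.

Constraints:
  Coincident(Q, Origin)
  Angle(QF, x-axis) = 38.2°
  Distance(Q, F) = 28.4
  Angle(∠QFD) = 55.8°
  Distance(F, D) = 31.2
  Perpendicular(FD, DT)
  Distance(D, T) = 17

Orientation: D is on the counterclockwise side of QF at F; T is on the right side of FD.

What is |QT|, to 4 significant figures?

43.26

Q is at the origin; QF runs at 38.2° with length 28.4, so F = 28.4·(cos 38.2°, sin 38.2°) = (22.32, 17.56). ∠QFD = 55.8°, so FD runs at 38.2° + (180° − 55.8°) = 162.4° from the x-axis; with |FD| = 31.2, D = F + 31.2·(cos 162.4°, sin 162.4°) = (-7.421, 27.00). FD ⟂ DT; with |DT| = 17.0 on the right of FD, T = D + 17.0·(0.3024, 0.9532) = (-2.281, 43.20). Then |QT| = |T − Q| = 43.26.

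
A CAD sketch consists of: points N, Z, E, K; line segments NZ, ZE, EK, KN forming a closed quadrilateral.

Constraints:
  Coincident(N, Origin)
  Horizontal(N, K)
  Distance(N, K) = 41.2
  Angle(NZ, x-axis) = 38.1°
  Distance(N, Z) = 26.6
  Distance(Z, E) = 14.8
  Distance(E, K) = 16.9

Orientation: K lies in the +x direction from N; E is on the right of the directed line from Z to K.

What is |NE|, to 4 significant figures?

24.51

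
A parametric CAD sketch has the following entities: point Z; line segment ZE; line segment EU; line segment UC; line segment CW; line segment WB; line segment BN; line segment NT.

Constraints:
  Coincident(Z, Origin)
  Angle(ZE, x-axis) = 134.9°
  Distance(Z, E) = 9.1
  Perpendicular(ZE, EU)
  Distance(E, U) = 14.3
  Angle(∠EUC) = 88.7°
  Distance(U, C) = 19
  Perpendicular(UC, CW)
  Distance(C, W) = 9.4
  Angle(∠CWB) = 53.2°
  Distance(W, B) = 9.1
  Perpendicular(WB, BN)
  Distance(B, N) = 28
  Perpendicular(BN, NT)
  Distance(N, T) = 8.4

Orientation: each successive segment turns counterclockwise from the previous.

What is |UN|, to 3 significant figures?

34.0

Z is at the origin; ZE runs at 134.9° with length 9.1, so E = (-6.42, 6.45). ZE ⟂ EU, so EU runs at -135°; with |EU| = 14.3, U = (-16.6, -3.65). ∠EUC = 88.7° gives UC at -43.8° from the x-axis; with |UC| = 19.0, C = (-2.84, -16.8). UC is perpendicular to CW, so CW runs at 46.2°; with |CW| = 9.4, W = (3.67, -10.0). ∠CWB = 53.2° gives WB at 173° from the x-axis; with |WB| = 9.1, B = (-5.37, -8.91). WB ⟂ BN, so BN runs at -97.0°; with |BN| = 28.0, N = (-8.78, -36.7). Then |UN| = |N − U| = 34.0.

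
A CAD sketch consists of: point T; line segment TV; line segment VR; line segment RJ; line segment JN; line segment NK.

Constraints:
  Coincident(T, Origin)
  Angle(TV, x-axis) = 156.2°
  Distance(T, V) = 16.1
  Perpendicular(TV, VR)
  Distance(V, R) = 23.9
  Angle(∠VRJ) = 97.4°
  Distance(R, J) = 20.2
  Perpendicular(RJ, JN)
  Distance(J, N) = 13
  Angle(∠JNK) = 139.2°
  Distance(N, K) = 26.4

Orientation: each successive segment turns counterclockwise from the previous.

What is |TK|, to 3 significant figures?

12.3

T is at the origin; TV runs at 156.2° with length 16.1, so V = (-14.7, 6.50). TV is perpendicular to VR, so VR runs at -114°; with |VR| = 23.9, R = (-24.4, -15.4). ∠VRJ = 97.4° gives RJ at -31.2° from the x-axis; with |RJ| = 20.2, J = (-7.10, -25.8). RJ is perpendicular to JN, so JN runs at 58.8°; with |JN| = 13.0, N = (-0.363, -14.7). ∠JNK = 139.2° gives NK at 99.6° from the x-axis; with |NK| = 26.4, K = (-4.77, 11.3). Then |TK| = |K − T| = 12.3.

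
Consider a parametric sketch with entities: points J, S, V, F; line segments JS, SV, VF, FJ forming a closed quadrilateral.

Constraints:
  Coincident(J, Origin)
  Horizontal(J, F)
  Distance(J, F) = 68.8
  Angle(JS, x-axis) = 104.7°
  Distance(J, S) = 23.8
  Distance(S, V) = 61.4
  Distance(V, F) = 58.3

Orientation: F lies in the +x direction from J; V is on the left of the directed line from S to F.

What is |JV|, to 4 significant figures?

71.59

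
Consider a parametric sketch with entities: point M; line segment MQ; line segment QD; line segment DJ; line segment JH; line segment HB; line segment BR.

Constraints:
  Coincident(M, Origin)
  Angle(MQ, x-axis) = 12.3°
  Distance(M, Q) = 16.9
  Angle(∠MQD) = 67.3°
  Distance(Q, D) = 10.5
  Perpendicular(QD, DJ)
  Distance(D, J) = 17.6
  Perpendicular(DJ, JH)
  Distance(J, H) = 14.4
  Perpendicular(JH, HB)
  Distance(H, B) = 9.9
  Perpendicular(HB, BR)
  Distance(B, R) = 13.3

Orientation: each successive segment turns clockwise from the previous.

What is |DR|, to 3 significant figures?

7.78

M is at the origin; MQ runs at 12.3° with length 16.9, so Q = (16.5, 3.60). ∠MQD = 67.3° gives QD at -100° from the x-axis; with |QD| = 10.5, D = (14.6, -6.73). QD is perpendicular to DJ, so DJ runs at 170°; with |DJ| = 17.6, J = (-2.69, -3.55). DJ ⟂ JH, so JH runs at 79.6°; with |JH| = 14.4, H = (-0.0948, 10.6). JH is perpendicular to HB, so HB runs at -10.4°; with |HB| = 9.9, B = (9.64, 8.83). HB ⟂ BR, so BR runs at -100°; with |BR| = 13.3, R = (7.24, -4.26). Then |DR| = |R − D| = 7.78.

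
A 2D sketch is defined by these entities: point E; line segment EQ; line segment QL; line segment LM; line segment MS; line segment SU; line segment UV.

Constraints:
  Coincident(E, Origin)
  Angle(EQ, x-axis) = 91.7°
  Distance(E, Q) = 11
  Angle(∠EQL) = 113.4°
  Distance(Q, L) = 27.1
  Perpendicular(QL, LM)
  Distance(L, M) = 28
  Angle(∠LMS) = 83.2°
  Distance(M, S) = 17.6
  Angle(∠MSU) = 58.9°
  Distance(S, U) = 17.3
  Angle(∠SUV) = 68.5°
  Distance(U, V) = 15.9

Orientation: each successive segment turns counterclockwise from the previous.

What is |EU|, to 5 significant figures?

24.715

∠LMS = 83.2° gives MS at -14.900° from the x-axis; with |MS| = 17.6, S = (-18.851, -9.5260). ∠MSU = 58.9° gives SU at 106.20° from the x-axis; with |SU| = 17.3, U = (-23.677, 7.0871). Then |EU| = |U − E| = 24.715.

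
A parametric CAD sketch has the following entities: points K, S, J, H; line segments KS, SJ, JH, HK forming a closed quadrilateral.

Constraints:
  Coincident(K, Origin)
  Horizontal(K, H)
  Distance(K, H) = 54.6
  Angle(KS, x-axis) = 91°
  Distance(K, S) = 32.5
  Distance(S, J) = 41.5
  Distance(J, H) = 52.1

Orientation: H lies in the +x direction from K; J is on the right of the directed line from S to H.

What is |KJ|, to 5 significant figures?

9.4091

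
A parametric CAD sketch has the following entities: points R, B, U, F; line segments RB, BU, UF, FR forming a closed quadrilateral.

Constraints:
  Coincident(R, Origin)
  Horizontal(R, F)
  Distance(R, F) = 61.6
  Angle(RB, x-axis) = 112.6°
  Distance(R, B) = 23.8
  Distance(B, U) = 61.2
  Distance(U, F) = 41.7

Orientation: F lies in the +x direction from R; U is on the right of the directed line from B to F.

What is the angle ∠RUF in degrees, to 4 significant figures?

99.69°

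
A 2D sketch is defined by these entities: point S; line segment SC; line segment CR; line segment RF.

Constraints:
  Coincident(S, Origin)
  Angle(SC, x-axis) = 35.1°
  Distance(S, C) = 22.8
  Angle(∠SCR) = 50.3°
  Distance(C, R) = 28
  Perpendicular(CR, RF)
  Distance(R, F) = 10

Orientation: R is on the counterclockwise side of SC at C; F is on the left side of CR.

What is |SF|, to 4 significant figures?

15.41

S is at the origin; SC runs at 35.1° with length 22.8, so C = 22.8·(cos 35.1°, sin 35.1°) = (18.65, 13.11). ∠SCR = 50.3°, so CR runs at 35.1° + (180° − 50.3°) = 164.8° from the x-axis; with |CR| = 28.0, R = C + 28.0·(cos 164.8°, sin 164.8°) = (-8.367, 20.45). The perpendicularity gives RF at right angles to CR; with |RF| = 10.0 on the left of CR, F = R + 10.0·(-0.2622, -0.9650) = (-10.99, 10.80). Then |SF| = |F − S| = 15.41.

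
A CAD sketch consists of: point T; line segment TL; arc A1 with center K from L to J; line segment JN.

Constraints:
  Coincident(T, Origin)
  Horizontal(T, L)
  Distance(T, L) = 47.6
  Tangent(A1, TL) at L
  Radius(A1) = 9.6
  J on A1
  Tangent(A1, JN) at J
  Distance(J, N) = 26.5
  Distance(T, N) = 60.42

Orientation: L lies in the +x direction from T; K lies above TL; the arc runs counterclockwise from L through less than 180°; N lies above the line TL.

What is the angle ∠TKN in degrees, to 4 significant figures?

100.5°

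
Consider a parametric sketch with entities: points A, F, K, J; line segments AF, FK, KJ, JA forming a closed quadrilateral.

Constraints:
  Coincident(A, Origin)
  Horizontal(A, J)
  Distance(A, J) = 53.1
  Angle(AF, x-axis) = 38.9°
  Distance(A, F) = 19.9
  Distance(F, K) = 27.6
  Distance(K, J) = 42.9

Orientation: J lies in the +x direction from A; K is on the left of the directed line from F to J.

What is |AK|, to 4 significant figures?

46.82

Checks: |FK| = 27.60 ✓; |KJ| = 42.90 ✓.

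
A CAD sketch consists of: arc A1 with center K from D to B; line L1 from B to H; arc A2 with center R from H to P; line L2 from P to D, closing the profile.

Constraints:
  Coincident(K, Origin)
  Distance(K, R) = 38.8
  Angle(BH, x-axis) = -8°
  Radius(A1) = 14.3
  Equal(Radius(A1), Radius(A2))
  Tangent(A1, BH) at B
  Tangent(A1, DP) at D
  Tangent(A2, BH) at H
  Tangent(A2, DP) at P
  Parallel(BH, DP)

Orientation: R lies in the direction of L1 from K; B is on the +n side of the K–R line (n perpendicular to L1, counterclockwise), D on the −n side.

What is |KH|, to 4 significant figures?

41.35

The slot axis is L1's direction at -8.0°, so u = (cos -8.0°, sin -8.0°) = (0.9903, -0.1392) and n = (−sin -8.0°, cos -8.0°) = (0.1392, 0.9903). K is at the origin and R lies 38.8 along u from K, so R = 38.8·u = (38.42, -5.400). Tangency of A1 to both parallel lines with radius 14.3 puts B and D at K ± 14.3·n: B = (1.990, 14.16), D = (-1.990, -14.16). Equal radii place H and P the same way about R: H = R + 14.3·n = (40.41, 8.761), P = R − 14.3·n = (36.43, -19.56). Then |KH| = |H − K| = 41.35.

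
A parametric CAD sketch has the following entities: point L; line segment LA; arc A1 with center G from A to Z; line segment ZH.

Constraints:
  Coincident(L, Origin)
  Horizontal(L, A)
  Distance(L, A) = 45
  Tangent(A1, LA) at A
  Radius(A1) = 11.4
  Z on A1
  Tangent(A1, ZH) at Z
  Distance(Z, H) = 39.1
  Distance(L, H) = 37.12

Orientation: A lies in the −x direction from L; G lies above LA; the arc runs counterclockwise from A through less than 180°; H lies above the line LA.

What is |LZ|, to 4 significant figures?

36.29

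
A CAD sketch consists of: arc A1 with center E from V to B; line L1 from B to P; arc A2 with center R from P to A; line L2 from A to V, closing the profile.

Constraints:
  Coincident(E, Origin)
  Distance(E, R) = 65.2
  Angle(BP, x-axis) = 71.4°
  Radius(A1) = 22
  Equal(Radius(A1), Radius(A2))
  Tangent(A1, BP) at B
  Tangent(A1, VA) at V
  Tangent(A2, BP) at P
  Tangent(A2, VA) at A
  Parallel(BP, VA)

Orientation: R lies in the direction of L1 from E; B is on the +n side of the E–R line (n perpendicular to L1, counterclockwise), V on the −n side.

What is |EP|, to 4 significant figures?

68.81

The slot axis is L1's direction at 71.4°, so u = (cos 71.4°, sin 71.4°) = (0.3190, 0.9478) and n = (−sin 71.4°, cos 71.4°) = (-0.9478, 0.3190). E is at the origin and R lies 65.2 along u from E, so R = 65.2·u = (20.80, 61.79). Tangency of A1 to both parallel lines with radius 22.0 puts B and V at E ± 22.0·n: B = (-20.85, 7.017), V = (20.85, -7.017). Equal radii place P and A the same way about R: P = R + 22.0·n = (-0.05476, 68.81), A = R − 22.0·n = (41.65, 54.78). Then |EP| = |P − E| = 68.81.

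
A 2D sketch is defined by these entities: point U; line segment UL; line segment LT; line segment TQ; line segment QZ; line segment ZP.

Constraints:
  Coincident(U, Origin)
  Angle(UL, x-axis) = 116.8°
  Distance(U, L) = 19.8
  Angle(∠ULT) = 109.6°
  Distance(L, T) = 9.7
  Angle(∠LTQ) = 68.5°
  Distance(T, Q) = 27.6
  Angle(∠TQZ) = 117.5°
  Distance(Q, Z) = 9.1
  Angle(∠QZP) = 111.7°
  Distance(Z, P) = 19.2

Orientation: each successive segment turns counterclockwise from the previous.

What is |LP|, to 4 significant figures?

20.76

U is at the origin; UL runs at 116.8° with length 19.8, so L = (-8.927, 17.67). ∠ULT = 109.6° gives LT at -172.8° from the x-axis; with |LT| = 9.7, T = (-18.55, 16.46). ∠LTQ = 68.5° gives TQ at -61.30° from the x-axis; with |TQ| = 27.6, Q = (-5.297, -7.752). ∠TQZ = 117.5° gives QZ at 1.200° from the x-axis; with |QZ| = 9.1, Z = (3.801, -7.561). ∠QZP = 111.7° gives ZP at 69.50° from the x-axis; with |ZP| = 19.2, P = (10.53, 10.42). Then |LP| = |P − L| = 20.76.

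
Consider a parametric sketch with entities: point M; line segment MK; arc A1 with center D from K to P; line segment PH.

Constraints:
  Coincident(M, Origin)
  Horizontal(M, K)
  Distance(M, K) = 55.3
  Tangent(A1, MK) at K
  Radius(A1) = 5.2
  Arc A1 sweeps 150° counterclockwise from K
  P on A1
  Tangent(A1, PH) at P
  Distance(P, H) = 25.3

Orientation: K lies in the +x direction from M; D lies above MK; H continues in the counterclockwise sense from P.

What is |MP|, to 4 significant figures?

58.71

A1 meets MK tangentially, so DK is at right angles to MK, so D = K + (0, 5.2) = (55.30, 5.200). On A1, K sits at bearing -90° from D; a 150° counterclockwise sweep puts P at bearing 60°, so P = D + 5.2·(cos 60°, sin 60°) = (57.90, 9.703). Then |MP| = |P − M| = 58.71.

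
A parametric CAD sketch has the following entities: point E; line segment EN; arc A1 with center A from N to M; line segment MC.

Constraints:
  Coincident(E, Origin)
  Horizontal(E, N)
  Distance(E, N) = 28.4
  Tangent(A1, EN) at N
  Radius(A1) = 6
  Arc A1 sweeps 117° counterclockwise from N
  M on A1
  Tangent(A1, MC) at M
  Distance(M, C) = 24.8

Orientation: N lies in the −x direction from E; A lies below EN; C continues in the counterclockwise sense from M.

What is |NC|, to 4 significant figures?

31.38

On A1, N sits at bearing 90° from A; a 117° counterclockwise sweep puts M at bearing 207°, so M = A + 6.0·(cos 207°, sin 207°) = (-33.75, -8.724). Tangency of A1 to MC means the radius AM is perpendicular to MC, so MC runs along (−sin 207°, cos 207°); with |MC| = 24.8, C = (-22.49, -30.82). Then |NC| = |C − N| = 31.38.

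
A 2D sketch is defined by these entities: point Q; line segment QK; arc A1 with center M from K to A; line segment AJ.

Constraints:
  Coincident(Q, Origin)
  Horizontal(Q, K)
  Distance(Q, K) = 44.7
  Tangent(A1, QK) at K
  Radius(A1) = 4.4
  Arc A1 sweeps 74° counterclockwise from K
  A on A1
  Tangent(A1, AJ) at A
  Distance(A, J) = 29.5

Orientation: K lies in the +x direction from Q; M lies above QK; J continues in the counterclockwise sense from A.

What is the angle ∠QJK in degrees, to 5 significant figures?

39.667°

Q is at the origin; QK is horizontal with |QK| = 44.7 and K on the +x side, so K = (44.700, 0.0000). Tangency of A1 to QK means the radius MK is perpendicular to QK, so M = K + (0, 4.4) = (44.700, 4.4000). On A1, K sits at bearing -90° from M; a 74° counterclockwise sweep puts A at bearing -16°, so A = M + 4.4·(cos -16°, sin -16°) = (48.930, 3.1872). The tangent condition forces MA to be normal to AJ, so AJ runs along (−sin -16°, cos -16°); with |AJ| = 29.5, J = (57.061, 31.544). Then cos ∠QJK = JQ·JK / (|JQ||JK|), giving 39.667°.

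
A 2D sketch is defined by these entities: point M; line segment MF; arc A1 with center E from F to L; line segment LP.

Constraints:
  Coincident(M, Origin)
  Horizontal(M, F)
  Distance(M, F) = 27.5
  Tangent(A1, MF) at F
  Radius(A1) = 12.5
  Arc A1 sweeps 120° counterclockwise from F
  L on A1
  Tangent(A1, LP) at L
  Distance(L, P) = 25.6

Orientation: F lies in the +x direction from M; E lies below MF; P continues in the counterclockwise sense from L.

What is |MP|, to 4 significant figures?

50.43

On A1, F sits at bearing 90° from E; a 120° counterclockwise sweep puts L at bearing 210°, so L = E + 12.5·(cos 210°, sin 210°) = (16.67, -18.75). Since A1 is tangent to LP there, EL ⟂ LP, so LP runs along (−sin 210°, cos 210°); with |LP| = 25.6, P = (29.47, -40.92). Then |MP| = |P − M| = 50.43.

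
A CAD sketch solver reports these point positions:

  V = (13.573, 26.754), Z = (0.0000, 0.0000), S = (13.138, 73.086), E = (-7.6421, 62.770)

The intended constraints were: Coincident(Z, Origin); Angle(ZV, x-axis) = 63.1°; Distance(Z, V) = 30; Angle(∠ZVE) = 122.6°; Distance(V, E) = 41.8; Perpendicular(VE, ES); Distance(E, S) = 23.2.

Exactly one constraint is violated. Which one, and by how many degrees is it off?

Perpendicular(VE, ES) — off by 4.10°.

Z = (0.00, 0.00) ✓; ZV at 63.10° ✓; |ZV| = 30.00 ✓; ∠ZVE = 122.6° ✓; |VE| = 41.80 ✓; ∠(VE, ES) = 94.10° ✗; |ES| = 23.20 ✓.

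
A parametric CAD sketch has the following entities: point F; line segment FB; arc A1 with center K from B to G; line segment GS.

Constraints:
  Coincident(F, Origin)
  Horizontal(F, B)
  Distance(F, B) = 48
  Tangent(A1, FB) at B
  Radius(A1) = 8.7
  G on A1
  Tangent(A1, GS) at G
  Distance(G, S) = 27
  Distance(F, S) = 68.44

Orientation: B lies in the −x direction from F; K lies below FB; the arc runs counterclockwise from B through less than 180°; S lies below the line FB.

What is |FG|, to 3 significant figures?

57.2

Checks: |KG| = 8.700 ✓; ∠(KG, GS) = 90.00° ✓; |GS| = 27.00 ✓; |FS| = 68.44 ✓.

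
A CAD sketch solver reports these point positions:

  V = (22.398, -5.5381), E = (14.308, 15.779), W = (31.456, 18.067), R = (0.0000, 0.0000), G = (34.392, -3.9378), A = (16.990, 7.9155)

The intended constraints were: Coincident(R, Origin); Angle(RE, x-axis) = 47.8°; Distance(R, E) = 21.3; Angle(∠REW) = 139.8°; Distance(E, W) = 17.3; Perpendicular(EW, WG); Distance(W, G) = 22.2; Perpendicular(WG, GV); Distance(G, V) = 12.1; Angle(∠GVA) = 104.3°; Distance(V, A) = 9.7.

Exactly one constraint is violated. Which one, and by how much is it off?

Distance(V, A) = 9.7 — off by 4.80.

R = (0.00, 0.00) ✓; RE at 47.80° ✓; |RE| = 21.30 ✓; ∠REW = 139.8° ✓; |EW| = 17.30 ✓; ∠(EW, WG) = 90.00° ✓; |WG| = 22.20 ✓; ∠(WG, GV) = 90.00° ✓; |GV| = 12.10 ✓; ∠GVA = 104.3° ✓; |VA| = 14.50 ✗.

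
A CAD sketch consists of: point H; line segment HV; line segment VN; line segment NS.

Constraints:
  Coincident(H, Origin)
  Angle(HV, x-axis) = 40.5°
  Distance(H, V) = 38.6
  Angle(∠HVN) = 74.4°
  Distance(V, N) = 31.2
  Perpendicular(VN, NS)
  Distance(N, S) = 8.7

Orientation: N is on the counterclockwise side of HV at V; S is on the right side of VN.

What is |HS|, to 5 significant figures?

50.381

∠HVN = 74.4°, so VN runs at 40.5° + (180° − 74.4°) = 146.10° from the x-axis; with |VN| = 31.2, N = V + 31.2·(cos 146.10°, sin 146.10°) = (3.4553, 42.470). VN ⟂ NS; with |NS| = 8.7 on the right of VN, S = N + 8.7·(0.55775, 0.83001) = (8.3077, 49.691). Then |HS| = |S − H| = 50.381.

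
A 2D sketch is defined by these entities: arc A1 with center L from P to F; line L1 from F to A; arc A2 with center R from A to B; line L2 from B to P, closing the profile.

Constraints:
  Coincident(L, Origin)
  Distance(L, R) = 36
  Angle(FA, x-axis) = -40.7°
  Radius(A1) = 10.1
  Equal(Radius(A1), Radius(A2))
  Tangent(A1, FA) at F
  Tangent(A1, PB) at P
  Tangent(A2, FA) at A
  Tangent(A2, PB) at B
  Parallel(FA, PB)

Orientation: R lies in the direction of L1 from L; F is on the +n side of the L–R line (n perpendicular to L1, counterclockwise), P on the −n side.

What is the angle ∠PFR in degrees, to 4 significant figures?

74.33°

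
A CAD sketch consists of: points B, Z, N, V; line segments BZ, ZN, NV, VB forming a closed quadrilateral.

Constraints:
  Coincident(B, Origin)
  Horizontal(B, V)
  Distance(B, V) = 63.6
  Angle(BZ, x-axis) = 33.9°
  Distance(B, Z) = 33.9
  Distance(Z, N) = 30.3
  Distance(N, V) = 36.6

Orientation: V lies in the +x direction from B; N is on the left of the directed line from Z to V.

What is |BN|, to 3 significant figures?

64.2

B is at the origin; BV is horizontal with |BV| = 63.6 and V in +x, so V = (63.6, 0). BZ runs at 33.9° with |BZ| = 33.9, so Z = (28.1, 18.9). N is determined by |ZN| = 30.3 and |NV| = 36.6 together: it lies at the intersection of circle(Z, 30.3) and circle(V, 36.6). With |ZV| = 40.2, the foot of the radical line on ZV is 14.9 from Z and the perpendicular offset is √(30.3² − 14.9²) = 26.4. Taking the left-of-ZV solution: N = (53.7, 35.2).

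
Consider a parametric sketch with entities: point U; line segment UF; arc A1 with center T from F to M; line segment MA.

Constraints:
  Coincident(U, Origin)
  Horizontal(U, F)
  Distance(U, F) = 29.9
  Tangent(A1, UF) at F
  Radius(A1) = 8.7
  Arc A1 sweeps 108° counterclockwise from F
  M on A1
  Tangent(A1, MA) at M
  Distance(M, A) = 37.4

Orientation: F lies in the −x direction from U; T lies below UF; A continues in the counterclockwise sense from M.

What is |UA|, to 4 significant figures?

53.98

U is at the origin; U and F share the same y with |UF| = 29.9 and F on the −x side, so F = (-29.90, 0.000). A1 meets UF tangentially, so TF is at right angles to UF, so T = F + (0, -8.7) = (-29.90, -8.700). On A1, F sits at bearing 90° from T; a 108° counterclockwise sweep puts M at bearing 198°, so M = T + 8.7·(cos 198°, sin 198°) = (-38.17, -11.39). Since A1 is tangent to MA there, TM ⟂ MA, so MA runs along (−sin 198°, cos 198°); with |MA| = 37.4, A = (-26.62, -46.96). Then |UA| = |A − U| = 53.98.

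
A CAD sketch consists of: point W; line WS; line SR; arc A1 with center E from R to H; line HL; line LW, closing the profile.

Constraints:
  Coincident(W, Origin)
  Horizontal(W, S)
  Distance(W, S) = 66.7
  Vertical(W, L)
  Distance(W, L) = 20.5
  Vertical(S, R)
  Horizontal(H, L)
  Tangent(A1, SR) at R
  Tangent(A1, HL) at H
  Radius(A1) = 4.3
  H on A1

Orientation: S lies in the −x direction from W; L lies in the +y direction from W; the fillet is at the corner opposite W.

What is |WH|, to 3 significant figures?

65.7

The virtual corner opposite W is at (-66.7, 20.5). Tangency of A1 to SR means the radius ER is perpendicular to SR and tangency of A1 to HL means the radius EH is perpendicular to HL, with radius 4.3, so the center E sits 4.3 in from both sides at E = (-62.4, 16.2). That places the tangent points at R = (-66.7, 16.2) on SR and H = (-62.4, 20.5) on HL. Then |WH| = |H − W| = 65.7.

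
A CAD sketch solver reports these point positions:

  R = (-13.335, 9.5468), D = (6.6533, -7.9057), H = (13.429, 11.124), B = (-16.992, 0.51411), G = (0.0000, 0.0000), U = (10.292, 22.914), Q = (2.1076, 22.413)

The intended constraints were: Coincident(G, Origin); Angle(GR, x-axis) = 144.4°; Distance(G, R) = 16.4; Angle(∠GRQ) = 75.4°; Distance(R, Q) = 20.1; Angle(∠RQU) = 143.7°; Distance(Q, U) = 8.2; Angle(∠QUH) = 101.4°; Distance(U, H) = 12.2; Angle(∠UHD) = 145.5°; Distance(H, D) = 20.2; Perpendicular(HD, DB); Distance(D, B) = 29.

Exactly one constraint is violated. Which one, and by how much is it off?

Distance(D, B) = 29 — off by 3.90.

G = (0.00, 0.00) ✓; GR at 144.4° ✓; |GR| = 16.40 ✓; ∠GRQ = 75.40° ✓; |RQ| = 20.10 ✓; ∠RQU = 143.7° ✓; |QU| = 8.200 ✓; ∠QUH = 101.4° ✓; |UH| = 12.20 ✓; ∠UHD = 145.5° ✓; |HD| = 20.20 ✓; ∠(HD, DB) = 90.00° ✓; |DB| = 25.10 ✗.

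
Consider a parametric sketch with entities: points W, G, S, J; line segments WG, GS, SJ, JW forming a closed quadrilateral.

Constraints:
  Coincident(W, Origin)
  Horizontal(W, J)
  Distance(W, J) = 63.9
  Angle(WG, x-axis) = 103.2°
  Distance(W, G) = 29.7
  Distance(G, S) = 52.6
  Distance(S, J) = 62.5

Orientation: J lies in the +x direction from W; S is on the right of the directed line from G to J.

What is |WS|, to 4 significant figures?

22.90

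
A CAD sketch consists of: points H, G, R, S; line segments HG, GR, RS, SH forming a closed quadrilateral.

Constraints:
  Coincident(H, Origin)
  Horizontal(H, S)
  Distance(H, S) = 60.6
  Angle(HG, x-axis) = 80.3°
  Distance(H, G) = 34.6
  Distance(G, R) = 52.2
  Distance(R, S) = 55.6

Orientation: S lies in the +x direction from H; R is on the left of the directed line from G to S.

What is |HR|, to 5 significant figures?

76.908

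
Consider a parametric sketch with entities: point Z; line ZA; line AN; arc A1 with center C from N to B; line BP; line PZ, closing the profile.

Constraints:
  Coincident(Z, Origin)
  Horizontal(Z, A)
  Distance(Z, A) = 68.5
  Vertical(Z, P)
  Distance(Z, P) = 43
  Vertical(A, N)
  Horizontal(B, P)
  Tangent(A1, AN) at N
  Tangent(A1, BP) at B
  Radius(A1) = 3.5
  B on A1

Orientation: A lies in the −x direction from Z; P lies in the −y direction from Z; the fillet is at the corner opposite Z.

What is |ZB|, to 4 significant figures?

77.94

Z is at the origin; ZA is horizontal with |ZA| = 68.5 and A on the −x side, so A = (-68.50, 0.000). Z and P share the same x with |ZP| = 43.0 and P on the −y side, so P = (0.000, -43.00). The virtual corner opposite Z is at (-68.50, -43.00). The tangent condition forces CN to be normal to AN and A1 meets BP tangentially, so CB is at right angles to BP, with radius 3.5, so the center C sits 3.5 in from both sides at C = (-65.00, -39.50). That places the tangent points at N = (-68.50, -39.50) on AN and B = (-65.00, -43.00) on BP. Then |ZB| = |B − Z| = 77.94.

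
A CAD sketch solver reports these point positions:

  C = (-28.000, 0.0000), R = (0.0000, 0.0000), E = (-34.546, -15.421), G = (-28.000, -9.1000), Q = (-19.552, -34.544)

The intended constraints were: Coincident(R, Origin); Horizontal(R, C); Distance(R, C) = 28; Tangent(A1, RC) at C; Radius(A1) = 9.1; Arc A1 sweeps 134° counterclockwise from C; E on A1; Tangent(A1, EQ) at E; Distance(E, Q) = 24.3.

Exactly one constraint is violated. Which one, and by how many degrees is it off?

Tangent(A1, EQ) at E — off by 5.90°.

R = (0.00, 0.00) ✓; R.y = 0.00, C.y = 0.00 ✓; |RC| = 28.00 ✓; ∠(GC, CR) = 90.00° ✓; |GC| = 9.100 ✓; bearing(G→E) − bearing(G→C) = 134.0° ✓; |GE| = 9.100 ✓; ∠(GE, EQ) = 95.90° ✗; |EQ| = 24.30 ✓.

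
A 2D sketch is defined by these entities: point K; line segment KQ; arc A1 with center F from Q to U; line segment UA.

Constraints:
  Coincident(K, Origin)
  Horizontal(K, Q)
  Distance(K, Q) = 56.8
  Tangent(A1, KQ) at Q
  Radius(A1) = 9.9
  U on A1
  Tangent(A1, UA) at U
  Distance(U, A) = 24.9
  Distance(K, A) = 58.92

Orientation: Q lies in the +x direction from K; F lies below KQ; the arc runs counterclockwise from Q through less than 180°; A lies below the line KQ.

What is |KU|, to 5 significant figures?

47.977

Checks: ∠(FQ, QK) = 90.00° ✓; |FQ| = 9.900 ✓; |FU| = 9.900 ✓; ∠(FU, UA) = 90.00° ✓; |UA| = 24.90 ✓; |KA| = 58.92 ✓.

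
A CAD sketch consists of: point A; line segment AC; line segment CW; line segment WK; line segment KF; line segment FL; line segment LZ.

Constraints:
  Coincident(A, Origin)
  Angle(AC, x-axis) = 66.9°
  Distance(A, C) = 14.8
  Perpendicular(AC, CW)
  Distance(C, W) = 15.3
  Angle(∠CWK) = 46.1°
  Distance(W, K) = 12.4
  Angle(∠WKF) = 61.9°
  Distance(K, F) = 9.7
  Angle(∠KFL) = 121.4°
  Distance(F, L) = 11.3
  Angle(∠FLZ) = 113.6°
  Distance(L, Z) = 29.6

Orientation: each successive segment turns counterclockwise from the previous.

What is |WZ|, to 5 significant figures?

24.066

A is at the origin; AC runs at 66.9° with length 14.8, so C = (5.8066, 13.613). AC is perpendicular to CW, so CW runs at 156.90°; with |CW| = 15.3, W = (-8.2667, 19.616). ∠CWK = 46.1° gives WK at -69.200° from the x-axis; with |WK| = 12.4, K = (-3.8634, 8.0243). ∠WKF = 61.9° gives KF at 48.900° from the x-axis; with |KF| = 9.7, F = (2.5132, 15.334). ∠KFL = 121.4° gives FL at 107.50° from the x-axis; with |FL| = 11.3, L = (-0.88479, 26.111). ∠FLZ = 113.6° gives LZ at 173.90° from the x-axis; with |LZ| = 29.6, Z = (-30.317, 29.256). Then |WZ| = |Z − W| = 24.066.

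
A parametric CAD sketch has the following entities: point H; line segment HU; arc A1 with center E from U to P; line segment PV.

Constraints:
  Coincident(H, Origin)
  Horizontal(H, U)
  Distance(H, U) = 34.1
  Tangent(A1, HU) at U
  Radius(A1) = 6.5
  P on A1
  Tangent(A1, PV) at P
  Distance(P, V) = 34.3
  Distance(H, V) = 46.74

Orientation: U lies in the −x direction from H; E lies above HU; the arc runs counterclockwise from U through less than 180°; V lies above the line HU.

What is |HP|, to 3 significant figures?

28.2

H is at the origin; HU is horizontal with |HU| = 34.1 and U on the −x side, so U = (-34.1, 0.00). A1 meets HU tangentially, so EU is at right angles to HU, so E = U + (0, 6.5) = (-34.1, 6.50). Since EP ⟂ PV (tangency), |EV| = √(6.5² + 34.3²) = 34.9 regardless of where P sits on A1. So V lies on both circle(H, 46.74) and circle(E, 34.9); the above-HU intersection is V = (-24.2, 40.0). P is the foot of the tangent from V: P = (-27.6, 5.85).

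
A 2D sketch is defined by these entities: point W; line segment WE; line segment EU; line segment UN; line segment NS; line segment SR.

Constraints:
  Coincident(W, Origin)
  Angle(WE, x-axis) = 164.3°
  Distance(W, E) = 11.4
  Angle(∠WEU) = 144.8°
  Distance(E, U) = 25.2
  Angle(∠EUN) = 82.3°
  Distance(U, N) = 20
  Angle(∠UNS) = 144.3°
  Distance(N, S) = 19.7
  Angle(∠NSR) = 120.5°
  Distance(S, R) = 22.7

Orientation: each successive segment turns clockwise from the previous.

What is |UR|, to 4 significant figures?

48.11

W is at the origin; WE runs at 164.3° with length 11.4, so E = (-10.97, 3.085). ∠WEU = 144.8° gives EU at 129.1° from the x-axis; with |EU| = 25.2, U = (-26.87, 22.64). ∠EUN = 82.3° gives UN at 31.40° from the x-axis; with |UN| = 20.0, N = (-9.797, 33.06). ∠UNS = 144.3° gives NS at -4.300° from the x-axis; with |NS| = 19.7, S = (9.848, 31.58). ∠NSR = 120.5° gives SR at -63.80° from the x-axis; with |SR| = 22.7, R = (19.87, 11.22). Then |UR| = |R − U| = 48.11.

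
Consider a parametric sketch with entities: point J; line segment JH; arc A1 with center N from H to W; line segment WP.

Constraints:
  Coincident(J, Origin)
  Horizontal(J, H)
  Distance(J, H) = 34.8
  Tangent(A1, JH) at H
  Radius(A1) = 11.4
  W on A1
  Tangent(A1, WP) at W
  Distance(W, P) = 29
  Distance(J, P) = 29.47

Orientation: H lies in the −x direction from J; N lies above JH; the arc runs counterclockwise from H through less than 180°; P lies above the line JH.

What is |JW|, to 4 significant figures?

26.00

J is at the origin; J and H share the same y with |JH| = 34.8 and H on the −x side, so H = (-34.80, 0.000). The tangent condition forces NH to be normal to JH, so N = H + (0, 11.4) = (-34.80, 11.40). Since NW ⟂ WP (tangency), |NP| = √(11.4² + 29.0²) = 31.16 regardless of where W sits on A1. So P lies on both circle(J, 29.47) and circle(N, 31.16); the above-JH intersection is P = (-8.557, 28.20). W is the foot of the tangent from P: W = (-25.57, 4.713).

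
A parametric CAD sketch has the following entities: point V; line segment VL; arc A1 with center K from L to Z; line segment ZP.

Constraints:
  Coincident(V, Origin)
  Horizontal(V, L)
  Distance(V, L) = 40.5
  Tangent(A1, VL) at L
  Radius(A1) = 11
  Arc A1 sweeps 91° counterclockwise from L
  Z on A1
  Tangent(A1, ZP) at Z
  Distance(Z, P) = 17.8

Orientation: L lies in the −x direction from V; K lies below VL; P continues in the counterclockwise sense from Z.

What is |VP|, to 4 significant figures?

58.83

V is at the origin; V and L share the same y with |VL| = 40.5 and L on the −x side, so L = (-40.50, 0.000). Since A1 is tangent to VL there, KL ⟂ VL, so K = L + (0, -11) = (-40.50, -11.00). On A1, L sits at bearing 90° from K; a 91° counterclockwise sweep puts Z at bearing 181°, so Z = K + 11.0·(cos 181°, sin 181°) = (-51.50, -11.19). A1 meets ZP tangentially, so KZ is at right angles to ZP, so ZP runs along (−sin 181°, cos 181°); with |ZP| = 17.8, P = (-51.19, -28.99). Then |VP| = |P − V| = 58.83.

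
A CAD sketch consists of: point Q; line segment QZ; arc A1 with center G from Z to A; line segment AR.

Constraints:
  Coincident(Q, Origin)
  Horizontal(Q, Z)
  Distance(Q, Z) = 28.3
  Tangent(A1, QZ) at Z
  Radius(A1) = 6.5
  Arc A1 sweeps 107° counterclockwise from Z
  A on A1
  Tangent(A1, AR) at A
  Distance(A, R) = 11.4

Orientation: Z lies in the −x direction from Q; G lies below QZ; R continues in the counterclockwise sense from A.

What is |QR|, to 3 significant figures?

36.7

On A1, Z sits at bearing 90° from G; a 107° counterclockwise sweep puts A at bearing 197°, so A = G + 6.5·(cos 197°, sin 197°) = (-34.5, -8.40). The tangent condition forces GA to be normal to AR, so AR runs along (−sin 197°, cos 197°); with |AR| = 11.4, R = (-31.2, -19.3). Then |QR| = |R − Q| = 36.7.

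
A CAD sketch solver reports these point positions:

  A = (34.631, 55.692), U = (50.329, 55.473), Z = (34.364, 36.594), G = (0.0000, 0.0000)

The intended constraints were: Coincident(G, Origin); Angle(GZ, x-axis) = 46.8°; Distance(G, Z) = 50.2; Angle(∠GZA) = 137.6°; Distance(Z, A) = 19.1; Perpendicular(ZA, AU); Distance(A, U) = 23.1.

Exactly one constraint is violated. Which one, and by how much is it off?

Distance(A, U) = 23.1 — off by 7.40.

G = (0.00, 0.00) ✓; GZ at 46.80° ✓; |GZ| = 50.20 ✓; ∠GZA = 137.6° ✓; |ZA| = 19.10 ✓; ∠(ZA, AU) = 90.00° ✓; |AU| = 15.70 ✗.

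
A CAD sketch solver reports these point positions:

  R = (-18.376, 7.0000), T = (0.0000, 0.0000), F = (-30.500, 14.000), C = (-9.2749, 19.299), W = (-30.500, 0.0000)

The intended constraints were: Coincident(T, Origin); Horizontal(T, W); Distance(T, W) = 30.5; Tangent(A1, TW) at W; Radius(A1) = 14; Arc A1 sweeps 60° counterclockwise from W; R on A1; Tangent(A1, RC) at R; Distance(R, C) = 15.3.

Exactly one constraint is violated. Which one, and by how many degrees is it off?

Tangent(A1, RC) at R — off by 6.50°.

T = (0.00, 0.00) ✓; T.y = 0.00, W.y = 0.00 ✓; |TW| = 30.50 ✓; ∠(FW, WT) = 90.00° ✓; |FW| = 14.00 ✓; bearing(F→R) − bearing(F→W) = 60.00° ✓; |FR| = 14.00 ✓; ∠(FR, RC) = 96.50° ✗; |RC| = 15.30 ✓.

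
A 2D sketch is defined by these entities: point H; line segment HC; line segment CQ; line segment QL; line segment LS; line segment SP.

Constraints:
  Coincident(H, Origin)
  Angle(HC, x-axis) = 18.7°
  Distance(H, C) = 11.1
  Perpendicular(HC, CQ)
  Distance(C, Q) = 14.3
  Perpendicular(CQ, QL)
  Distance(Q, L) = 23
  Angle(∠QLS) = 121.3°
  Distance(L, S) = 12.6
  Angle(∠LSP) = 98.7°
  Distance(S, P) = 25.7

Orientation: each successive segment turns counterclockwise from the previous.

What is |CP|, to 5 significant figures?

16.304

H is at the origin; HC runs at 18.7° with length 11.1, so C = (10.514, 3.5588). HC is perpendicular to CQ, so CQ runs at 108.70°; with |CQ| = 14.3, Q = (5.9293, 17.104). The perpendicularity gives QL at right angles to CQ, so QL runs at -161.30°; with |QL| = 23.0, L = (-15.857, 9.7298). ∠QLS = 121.3° gives LS at -102.60° from the x-axis; with |LS| = 12.6, S = (-18.605, -2.5667). ∠LSP = 98.7° gives SP at -21.300° from the x-axis; with |SP| = 25.7, P = (5.3393, -11.902). Then |CP| = |P − C| = 16.304.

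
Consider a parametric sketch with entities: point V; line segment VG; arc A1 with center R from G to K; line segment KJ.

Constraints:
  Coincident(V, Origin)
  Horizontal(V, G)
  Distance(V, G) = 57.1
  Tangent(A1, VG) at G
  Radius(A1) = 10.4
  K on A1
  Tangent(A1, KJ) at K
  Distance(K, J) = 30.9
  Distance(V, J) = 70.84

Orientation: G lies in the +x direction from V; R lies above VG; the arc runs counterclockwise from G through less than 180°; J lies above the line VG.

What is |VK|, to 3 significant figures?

68.3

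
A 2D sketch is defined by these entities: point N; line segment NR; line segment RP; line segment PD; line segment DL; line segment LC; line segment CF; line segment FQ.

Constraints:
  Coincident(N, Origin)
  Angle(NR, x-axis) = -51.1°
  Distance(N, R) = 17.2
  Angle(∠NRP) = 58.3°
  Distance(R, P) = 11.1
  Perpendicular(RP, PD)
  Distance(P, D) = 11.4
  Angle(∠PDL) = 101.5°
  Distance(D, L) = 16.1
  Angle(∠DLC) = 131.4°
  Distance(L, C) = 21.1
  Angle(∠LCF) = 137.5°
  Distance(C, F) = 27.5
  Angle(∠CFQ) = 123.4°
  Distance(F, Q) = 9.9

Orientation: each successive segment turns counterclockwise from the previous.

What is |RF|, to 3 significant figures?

36.5

N is at the origin; NR runs at -51.1° with length 17.2, so R = (10.8, -13.4). ∠NRP = 58.3° gives RP at 70.6° from the x-axis; with |RP| = 11.1, P = (14.5, -2.92). RP ⟂ PD, so PD runs at 161°; with |PD| = 11.4, D = (3.74, 0.871). ∠PDL = 101.5° gives DL at -121° from the x-axis; with |DL| = 16.1, L = (-4.53, -12.9). ∠DLC = 131.4° gives LC at -72.3° from the x-axis; with |LC| = 21.1, C = (1.88, -33.0). ∠LCF = 137.5° gives CF at -29.8° from the x-axis; with |CF| = 27.5, F = (25.7, -46.7). Then |RF| = |F − R| = 36.5.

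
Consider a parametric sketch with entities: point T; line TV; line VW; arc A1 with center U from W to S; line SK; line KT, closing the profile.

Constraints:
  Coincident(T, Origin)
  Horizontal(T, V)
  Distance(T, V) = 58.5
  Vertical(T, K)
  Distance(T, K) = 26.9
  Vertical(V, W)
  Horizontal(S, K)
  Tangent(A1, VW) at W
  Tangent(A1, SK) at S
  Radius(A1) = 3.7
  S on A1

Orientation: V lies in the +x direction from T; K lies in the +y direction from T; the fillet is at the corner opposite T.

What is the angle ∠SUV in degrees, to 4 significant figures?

170.9°

The virtual corner opposite T is at (58.50, 26.90). Since A1 is tangent to VW there, UW ⟂ VW and tangency of A1 to SK means the radius US is perpendicular to SK, with radius 3.7, so the center U sits 3.7 in from both sides at U = (54.80, 23.20). That places the tangent points at W = (58.50, 23.20) on VW and S = (54.80, 26.90) on SK. Then cos ∠SUV = US·UV / (|US||UV|), giving 170.9°.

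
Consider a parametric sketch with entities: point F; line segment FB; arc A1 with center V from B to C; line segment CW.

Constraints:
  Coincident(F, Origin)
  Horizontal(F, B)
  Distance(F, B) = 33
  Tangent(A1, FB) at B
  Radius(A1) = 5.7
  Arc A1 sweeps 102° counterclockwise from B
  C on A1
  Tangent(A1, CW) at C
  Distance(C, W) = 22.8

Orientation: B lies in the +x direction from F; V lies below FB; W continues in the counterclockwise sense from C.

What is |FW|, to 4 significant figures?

43.43

F is at the origin; FB is horizontal with |FB| = 33.0 and B on the +x side, so B = (33.00, 0.000). A1 meets FB tangentially, so VB is at right angles to FB, so V = B + (0, -5.7) = (33.00, -5.700). On A1, B sits at bearing 90° from V; a 102° counterclockwise sweep puts C at bearing 192°, so C = V + 5.7·(cos 192°, sin 192°) = (27.42, -6.885). Tangency of A1 to CW means the radius VC is perpendicular to CW, so CW runs along (−sin 192°, cos 192°); with |CW| = 22.8, W = (32.16, -29.19). Then |FW| = |W − F| = 43.43.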